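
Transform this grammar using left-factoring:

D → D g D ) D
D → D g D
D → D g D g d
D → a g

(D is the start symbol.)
Left-factoring transforms A → αβ₁ | αβ₂ into A → αA' and A' → β₁ | β₂
(α is the longest common prefix among the alternatives). Repeat until
no nonterminal has two alternatives with a common prefix.

Round 1: D has alternatives sharing prefix 'D g D'. Introduce D': D → D g D D'
  Add: D' → ) D
  Add: D' → ε
  Add: D' → g d

No remaining common prefixes — done.

Resulting grammar:
D → D g D D'
D' → ) D
D' → ε
D' → g d
D → a g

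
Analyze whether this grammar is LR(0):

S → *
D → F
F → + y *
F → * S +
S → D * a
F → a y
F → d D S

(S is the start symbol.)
A grammar is LR(0) if no state in the canonical LR(0) collection has:
  - both a shift item (dot before a terminal) and a complete item (shift-reduce conflict), or
  - two or more complete items (reduce-reduce conflict; the accept item [S' → S .] counts as a complete item here).

Augment with S' → S and build the canonical LR(0) collection (I0 = CLOSURE({[S' → . S]}), then GOTO on every symbol after a dot until no new states appear). It has 18 states:
  I0: { [D → . F], [F → . * S +], [F → . + y *], [F → . a y], [F → . d D S], [S → . *], [S → . D * a], [S' → . S] }  — shift
  I1: { [D → . F], [F → * . S +], [F → . * S +], [F → . + y *], [F → . a y], [F → . d D S], [S → * .], [S → . *], [S → . D * a] }  — shift, reduce
  I2: { [F → + . y *] }  — shift
  I3: { [S → D . * a] }  — shift
  I4: { [D → F .] }  — reduce
  I5: { [S' → S .] }  — accept
  I6: { [F → a . y] }  — shift
  I7: { [D → . F], [F → . * S +], [F → . + y *], [F → . a y], [F → . d D S], [F → d . D S] }  — shift
  I8: { [D → . F], [F → * . S +], [F → . * S +], [F → . + y *], [F → . a y], [F → . d D S], [S → . *], [S → . D * a] }  — shift
  I9: { [D → . F], [F → . * S +], [F → . + y *], [F → . a y], [F → . d D S], [F → d D . S], [S → . *], [S → . D * a] }  — shift
  I10: { [F → d D S .] }  — reduce
  I11: { [F → * S . +] }  — shift
  I12: { [F → * S + .] }  — reduce
  I13: { [F → a y .] }  — reduce
  I14: { [S → D * . a] }  — shift
  I15: { [S → D * a .] }  — reduce
  I16: { [F → + y . *] }  — shift
  I17: { [F → + y * .] }  — reduce

Conflict in state I1:
  Shift-reduce conflict between [S → * .] and [F → . * S +]
So the grammar is NOT LR(0).

Answer: No. Shift-reduce conflict between [S → * .] and [F → . * S +]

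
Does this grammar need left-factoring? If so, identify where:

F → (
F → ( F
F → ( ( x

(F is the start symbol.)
Yes, F has productions with common prefix '('

Left-factoring is needed when two productions for the same non-terminal
share a common prefix on the right-hand side.

Productions for F:
  F → (
  F → ( F
  F → ( ( x

Found common prefix '(' in productions for F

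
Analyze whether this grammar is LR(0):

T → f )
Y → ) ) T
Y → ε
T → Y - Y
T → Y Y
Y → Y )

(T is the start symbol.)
Augment with T' → T and build the canonical LR(0) collection (I0 = CLOSURE({[T' → . T]}), then GOTO on every symbol after a dot until no new states appear). It has 13 states:
  I0: { [T → . Y - Y], [T → . Y Y], [T → . f )], [T' → . T], [Y → . ) ) T], [Y → . Y )], [Y → .] }  — shift, reduce
  I1: { [Y → ) . ) T] }  — shift
  I2: { [T' → T .] }  — accept
  I3: { [T → Y . - Y], [T → Y . Y], [Y → . ) ) T], [Y → . Y )], [Y → .], [Y → Y . )] }  — shift, reduce
  I4: { [T → f . )] }  — shift
  I5: { [T → f ) .] }  — reduce
  I6: { [Y → ) . ) T], [Y → Y ) .] }  — shift, reduce
  I7: { [T → Y - . Y], [Y → . ) ) T], [Y → . Y )], [Y → .] }  — shift, reduce
  I8: { [T → Y Y .], [Y → Y . )] }  — shift, reduce
  I9: { [Y → Y ) .] }  — reduce
  I10: { [T → Y - Y .], [Y → Y . )] }  — shift, reduce
  I11: { [T → . Y - Y], [T → . Y Y], [T → . f )], [Y → ) ) . T], [Y → . ) ) T], [Y → . Y )], [Y → .] }  — shift, reduce
  I12: { [Y → ) ) T .] }  — reduce

Conflict in state I0:
  Shift-reduce conflict between [Y → .] and [T → . f )]
So the grammar is NOT LR(0).

Answer: No. Shift-reduce conflict between [Y → .] and [T → . f )]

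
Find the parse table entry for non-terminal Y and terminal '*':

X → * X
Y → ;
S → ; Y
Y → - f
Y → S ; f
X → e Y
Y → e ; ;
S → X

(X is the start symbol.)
To find M[Y, '*'], we find productions for Y where '*' is in the predict set (PREDICT(N → α) = (FIRST(α) \ {ε}) ∪ (FOLLOW(N) if α ⇒* ε)).

Relevant sets:
  FIRST(S) = { '*', ';', 'e' }

Y → ;: PREDICT = { ';' }
Y → - f: PREDICT = { '-' }
Y → S ; f: PREDICT = { '*', ';', 'e' }
  '*' is in predict set, so this production goes in M[Y, '*']
Y → e ; ;: PREDICT = { 'e' }

M[Y, '*'] = Y → S ; f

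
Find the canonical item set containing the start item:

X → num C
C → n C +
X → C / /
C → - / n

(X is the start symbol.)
{ [C → . - / n], [C → . n C +], [X → . C / /], [X → . num C], [X' → . X] }

First, augment the grammar with X' → X
I₀ = CLOSURE({ [X' → . X] }):
  [X' → . X] has the dot before X: add [X → . num C], [X → . C / /]
  [X → . C / /] has the dot before C: add [C → . n C +], [C → . - / n]
No further items can be added.

I₀ = { [C → . - / n], [C → . n C +], [X → . C / /], [X → . num C], [X' → . X] }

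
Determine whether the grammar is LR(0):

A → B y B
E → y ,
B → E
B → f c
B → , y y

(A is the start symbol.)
A grammar is LR(0) if no state in the canonical LR(0) collection has:
  - both a shift item (dot before a terminal) and a complete item (shift-reduce conflict), or
  - two or more complete items (reduce-reduce conflict; the accept item [A' → A .] counts as a complete item here).

Augment with A' → A and build the canonical LR(0) collection (I0 = CLOSURE({[A' → . A]}), then GOTO on every symbol after a dot until no new states appear). It has 13 states:
  I0: { [A → . B y B], [A' → . A], [B → . , y y], [B → . E], [B → . f c], [E → . y ,] }  — shift
  I1: { [B → , . y y] }  — shift
  I2: { [A' → A .] }  — accept
  I3: { [A → B . y B] }  — shift
  I4: { [B → E .] }  — reduce
  I5: { [B → f . c] }  — shift
  I6: { [E → y . ,] }  — shift
  I7: { [E → y , .] }  — reduce
  I8: { [B → f c .] }  — reduce
  I9: { [A → B y . B], [B → . , y y], [B → . E], [B → . f c], [E → . y ,] }  — shift
  I10: { [A → B y B .] }  — reduce
  I11: { [B → , y . y] }  — shift
  I12: { [B → , y y .] }  — reduce

Every state is either a pure shift/goto state or contains exactly one complete item and nothing to shift — no conflicts. The grammar is LR(0).

Answer: Yes, the grammar is LR(0)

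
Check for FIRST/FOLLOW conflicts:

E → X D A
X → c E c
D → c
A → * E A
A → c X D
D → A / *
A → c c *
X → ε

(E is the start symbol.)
A FIRST/FOLLOW conflict occurs when a non-terminal N has a nullable alternative N → β (β ⇒* ε) and another alternative N → α with FIRST(α) ∩ FOLLOW(N) ≠ ∅: on such a lookahead the parser cannot decide between expanding α and letting N vanish via β.

Nullable non-terminals: X.

X: nullable alternative(s) X → ε; FOLLOW(X) = { '*', 'c' }
  X → c E c: FIRST \ {ε} = { 'c' } — overlaps FOLLOW(X) on { 'c' }: CONFLICT
  X → ε: FIRST \ {ε} = { } — this is the only nullable alternative, skip

A, D, E have no nullable alternative, so no FIRST/FOLLOW check is needed there.

So the grammar has 1 FIRST/FOLLOW conflict (marked CONFLICT above).

Answer: Yes. X → c E c with FOLLOW(X) on { 'c' }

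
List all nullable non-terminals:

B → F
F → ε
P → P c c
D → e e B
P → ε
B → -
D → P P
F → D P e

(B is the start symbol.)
{ 'B', 'D', 'F', 'P' }

A non-terminal is nullable if it can derive ε (the empty string): either it has an ε-production, or it has a production whose right-hand side consists entirely of nullable non-terminals.

ε-productions: F → ε, P → ε
So F, P are immediately nullable.
B → F: every symbol on the right is nullable, so B is nullable too.
D → P P: every symbol on the right is nullable, so D is nullable too.
Every non-terminal is now nullable.
Nullable = { 'B', 'D', 'F', 'P' }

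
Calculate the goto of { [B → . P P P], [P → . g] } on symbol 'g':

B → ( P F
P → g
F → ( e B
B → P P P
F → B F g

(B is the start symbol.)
{ [P → g .] }

GOTO(I, 'g') = CLOSURE({ [A → αX.β] : [A → α.Xβ] ∈ I, X = 'g' })

Items with dot before 'g', with the dot advanced:
  [P → . g] → [P → g .]
Closure adds nothing (no advanced item has the dot before a non-terminal).

GOTO = { [P → g .] }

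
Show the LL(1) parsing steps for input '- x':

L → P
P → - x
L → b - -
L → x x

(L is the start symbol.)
LL(1) parsing maintains a stack (initially the start symbol over $) and the input. At each step: if the stack top is a terminal, match it against the current input token; if it is a non-terminal N, replace it with the RHS of M[N, lookahead] (the unique production whose predict set contains the lookahead).

Stack is shown with the top on the left.

Stack  Input  Action
--------------------
L $    - x $  output L → P
P $    - x $  output P → - x
- x $  - x $  match '-'
x $    x $    match 'x'
$      $      accept

The string is accepted.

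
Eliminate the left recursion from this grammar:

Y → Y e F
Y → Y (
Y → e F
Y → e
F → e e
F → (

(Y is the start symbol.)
Y is directly left-recursive. The standard transformation for
  A → A α₁ | ... | A α_m | β₁ | ... | β_n
is
  A  → β₁ A' | ... | β_n A'
  A' → α₁ A' | ... | α_m A' | ε

Y → e F becomes Y → e F Y'
Y → e becomes Y → e Y'
Y → Y e F becomes Y' → e F Y'
Y → Y ( becomes Y' → ( Y'
Add Y' → ε

Productions for other non-terminals are unchanged:
  F → e e
  F → (

Resulting grammar:
Y → e F Y'
Y → e Y'
Y' → e F Y'
Y' → ( Y'
Y' → ε
F → e e
F → (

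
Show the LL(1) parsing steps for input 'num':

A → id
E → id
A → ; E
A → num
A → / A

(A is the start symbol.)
Stack is shown with the top on the left.

Stack  Input  Action
--------------------
A $    num $  output A → num
num $  num $  match 'num'
$      $      accept

The string is accepted.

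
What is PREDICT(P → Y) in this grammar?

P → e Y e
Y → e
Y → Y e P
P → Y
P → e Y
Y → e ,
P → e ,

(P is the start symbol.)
PREDICT(P → Y) = (FIRST(RHS) \ {ε}) ∪ (FOLLOW(P) if ε ∈ FIRST(RHS), i.e. RHS ⇒* ε)
FIRST(Y) = { 'e' }
FIRST(Y) = { 'e' }
ε ∉ FIRST(Y), so FOLLOW(P) is not added.
PREDICT(P → Y) = { 'e' }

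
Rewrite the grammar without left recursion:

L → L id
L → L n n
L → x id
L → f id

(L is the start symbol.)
L → x id L'
L → f id L'
L' → id L'
L' → n n L'
L' → ε

L is directly left-recursive. The standard transformation for
  A → A α₁ | ... | A α_m | β₁ | ... | β_n
is
  A  → β₁ A' | ... | β_n A'
  A' → α₁ A' | ... | α_m A' | ε

L → x id becomes L → x id L'
L → f id becomes L → f id L'
L → L id becomes L' → id L'
L → L n n becomes L' → n n L'
Add L' → ε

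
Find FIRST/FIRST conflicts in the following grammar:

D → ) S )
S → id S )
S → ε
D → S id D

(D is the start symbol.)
FIRST sets of the non-terminals at (or reachable through a nullable prefix from) the front of some alternative:
  FIRST(S) = { 'id', ε }

Productions for D:
  D → ) S ): FIRST = { ')' }
  D → S id D: FIRST = { 'id' }
Productions for S:
  S → id S ): FIRST = { 'id' }
  S → ε: FIRST = { ε }

All alternatives of each non-terminal have pairwise disjoint FIRST sets.

Answer: No FIRST/FIRST conflicts.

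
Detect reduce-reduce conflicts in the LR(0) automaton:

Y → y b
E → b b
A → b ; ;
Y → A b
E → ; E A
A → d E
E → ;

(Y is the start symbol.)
No reduce-reduce conflicts

A reduce-reduce conflict occurs when an LR(0) state has two complete items [A → α .] and [B → β .] — both call for a reduction, and with no lookahead the parser cannot choose between them.

Augment with Y' → Y and build the canonical LR(0) collection (I0 = CLOSURE({[Y' → . Y]}), then GOTO on every symbol after a dot until no new states appear). It has 16 states:
  I0: { [A → . b ; ;], [A → . d E], [Y → . A b], [Y → . y b], [Y' → . Y] }  — shift
  I1: { [Y → A . b] }  — shift
  I2: { [Y' → Y .] }  — accept
  I3: { [A → b . ; ;] }  — shift
  I4: { [A → d . E], [E → . ; E A], [E → . ;], [E → . b b] }  — shift
  I5: { [Y → y . b] }  — shift
  I6: { [Y → y b .] }  — reduce
  I7: { [E → . ; E A], [E → . ;], [E → . b b], [E → ; . E A], [E → ; .] }  — shift, reduce
  I8: { [A → d E .] }  — reduce
  I9: { [E → b . b] }  — shift
  I10: { [E → b b .] }  — reduce
  I11: { [A → . b ; ;], [A → . d E], [E → ; E . A] }  — shift
  I12: { [E → ; E A .] }  — reduce
  I13: { [A → b ; . ;] }  — shift
  I14: { [A → b ; ; .] }  — reduce
  I15: { [Y → A b .] }  — reduce

No state contains more than one complete item.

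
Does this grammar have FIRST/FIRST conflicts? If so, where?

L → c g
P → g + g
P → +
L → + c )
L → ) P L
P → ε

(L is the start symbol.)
Productions for L:
  L → c g: FIRST = { 'c' }
  L → + c ): FIRST = { '+' }
  L → ) P L: FIRST = { ')' }
Productions for P:
  P → g + g: FIRST = { 'g' }
  P → +: FIRST = { '+' }
  P → ε: FIRST = { ε }

All alternatives of each non-terminal have pairwise disjoint FIRST sets.

Answer: No FIRST/FIRST conflicts.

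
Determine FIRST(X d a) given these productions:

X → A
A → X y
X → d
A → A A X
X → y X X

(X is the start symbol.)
FIRST sets of the non-terminals involved (from the grammar, by fixed-point iteration):
  FIRST(X) = { 'd', 'y' }

To compute FIRST(X d a), process the symbols left to right:
Symbol X is a non-terminal. Add FIRST(X) \ {ε} = { 'd', 'y' }
X is not nullable (ε ∉ FIRST(X)), so stop here.
FIRST(X d a) = { 'd', 'y' }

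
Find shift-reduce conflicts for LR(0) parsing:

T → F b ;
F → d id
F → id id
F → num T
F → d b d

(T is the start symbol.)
A shift-reduce conflict occurs when an LR(0) state has both:
  - a complete (reduce) item [A → α .] (dot at the end), and
  - a shift item [B → β . c γ] (dot before a terminal).

Augment with T' → T and build the canonical LR(0) collection (I0 = CLOSURE({[T' → . T]}), then GOTO on every symbol after a dot until no new states appear). It has 13 states:
  I0: { [F → . d b d], [F → . d id], [F → . id id], [F → . num T], [T → . F b ;], [T' → . T] }  — shift
  I1: { [T → F . b ;] }  — shift
  I2: { [T' → T .] }  — accept
  I3: { [F → d . b d], [F → d . id] }  — shift
  I4: { [F → id . id] }  — shift
  I5: { [F → . d b d], [F → . d id], [F → . id id], [F → . num T], [F → num . T], [T → . F b ;] }  — shift
  I6: { [F → num T .] }  — reduce
  I7: { [F → id id .] }  — reduce
  I8: { [F → d b . d] }  — shift
  I9: { [F → d id .] }  — reduce
  I10: { [F → d b d .] }  — reduce
  I11: { [T → F b . ;] }  — shift
  I12: { [T → F b ; .] }  — reduce

No state contains both a complete item and a shift item.

Answer: No shift-reduce conflicts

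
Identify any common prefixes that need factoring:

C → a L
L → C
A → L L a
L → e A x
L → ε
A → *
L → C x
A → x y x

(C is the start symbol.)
Left-factoring is needed when two productions for the same non-terminal
share a common prefix on the right-hand side.

Productions for L:
  L → C
  L → e A x
  L → ε
  L → C x
Productions for A:
  A → L L a
  A → *
  A → x y x

Found common prefix 'C' in productions for L

Answer: Yes, L has productions with common prefix 'C'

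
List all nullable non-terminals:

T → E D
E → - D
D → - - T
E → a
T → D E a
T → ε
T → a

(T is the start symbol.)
A non-terminal is nullable if it can derive ε (the empty string): either it has an ε-production, or it has a production whose right-hand side consists entirely of nullable non-terminals.

ε-productions: T → ε
So T is immediately nullable.
No further non-terminal can be added: every production for the remaining non-terminals contains a terminal or a non-nullable non-terminal.
Nullable = { 'T' }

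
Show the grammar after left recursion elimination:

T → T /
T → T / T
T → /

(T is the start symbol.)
T is directly left-recursive. The standard transformation for
  A → A α₁ | ... | A α_m | β₁ | ... | β_n
is
  A  → β₁ A' | ... | β_n A'
  A' → α₁ A' | ... | α_m A' | ε

T → / becomes T → / T'
T → T / becomes T' → / T'
T → T / T becomes T' → / T T'
Add T' → ε

Resulting grammar:
T → / T'
T' → / T'
T' → / T T'
T' → ε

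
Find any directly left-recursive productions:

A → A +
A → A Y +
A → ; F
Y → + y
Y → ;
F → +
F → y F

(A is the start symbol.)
Yes, A is left-recursive

A → A +: LEFT RECURSIVE (starts with A)
A → A Y +: LEFT RECURSIVE (starts with A)
A → ; F: starts with ';'
Y → + y: starts with '+'
Y → ;: starts with ';'
F → +: starts with '+'
F → y F: starts with y

The grammar has direct left recursion on: A.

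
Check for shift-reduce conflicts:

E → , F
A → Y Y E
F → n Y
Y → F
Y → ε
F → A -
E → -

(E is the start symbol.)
Augment with E' → E and build the canonical LR(0) collection (I0 = CLOSURE({[E' → . E]}), then GOTO on every symbol after a dot until no new states appear). It has 13 states:
  I0: { [E → . , F], [E → . -], [E' → . E] }  — shift
  I1: { [A → . Y Y E], [E → , . F], [F → . A -], [F → . n Y], [Y → . F], [Y → .] }  — shift, reduce
  I2: { [E → - .] }  — reduce
  I3: { [E' → E .] }  — accept
  I4: { [F → A . -] }  — shift
  I5: { [E → , F .], [Y → F .] }  — 2 reduces
  I6: { [A → . Y Y E], [A → Y . Y E], [F → . A -], [F → . n Y], [Y → . F], [Y → .] }  — shift, reduce
  I7: { [A → . Y Y E], [F → . A -], [F → . n Y], [F → n . Y], [Y → . F], [Y → .] }  — shift, reduce
  I8: { [Y → F .] }  — reduce
  I9: { [A → . Y Y E], [A → Y . Y E], [F → . A -], [F → . n Y], [F → n Y .], [Y → . F], [Y → .] }  — shift, 2 reduces
  I10: { [A → . Y Y E], [A → Y . Y E], [A → Y Y . E], [E → . , F], [E → . -], [F → . A -], [F → . n Y], [Y → . F], [Y → .] }  — shift, reduce
  I11: { [A → Y Y E .] }  — reduce
  I12: { [F → A - .] }  — reduce

I1 contains reduce item [Y → .] and shift item [F → . n Y] — shift-reduce conflict.
I6 contains reduce item [Y → .] and shift item [F → . n Y] — shift-reduce conflict.
I7 contains reduce item [Y → .] and shift item [F → . n Y] — shift-reduce conflict.
I9 contains reduce items [F → n Y .], [Y → .] and shift item [F → . n Y] — shift-reduce conflict.
I10 contains reduce item [Y → .] and shift items [E → . , F], [E → . -], [F → . n Y] — shift-reduce conflict.

Answer: Yes — I1: [Y → .] vs [F → . n Y]; I6: [Y → .] vs [F → . n Y]; I7: [Y → .] vs [F → . n Y]; I9: [F → n Y .] vs [F → . n Y]; I10: [Y → .] vs [E → . , F]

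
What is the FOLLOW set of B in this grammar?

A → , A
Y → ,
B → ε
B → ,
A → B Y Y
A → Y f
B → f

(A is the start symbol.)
In A → B Y Y: B is followed by Y Y, add FIRST(Y Y) \ {ε} = { ',' }

Taking the union: FOLLOW(B) = { ',' }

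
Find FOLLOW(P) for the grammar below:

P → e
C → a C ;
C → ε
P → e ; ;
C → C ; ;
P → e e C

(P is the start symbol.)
{ $ }

To compute FOLLOW(P), find every occurrence of P on a right-hand side N → α P β: add FIRST(β) \ {ε}, and if β is empty or nullable also add FOLLOW(N). Iterate to a fixed point.

P is the start symbol, so $ ∈ FOLLOW(P).
P does not occur on any right-hand side.

Taking the union: FOLLOW(P) = { $ }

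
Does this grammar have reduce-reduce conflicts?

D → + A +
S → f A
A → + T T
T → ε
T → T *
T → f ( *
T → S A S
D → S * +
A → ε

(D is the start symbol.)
No reduce-reduce conflicts

Augment with D' → D and build the canonical LR(0) collection (I0 = CLOSURE({[D' → . D]}), then GOTO on every symbol after a dot until no new states appear). It has 20 states:
  I0: { [D → . + A +], [D → . S * +], [D' → . D], [S → . f A] }  — shift
  I1: { [A → . + T T], [A → .], [D → + . A +] }  — shift, reduce
  I2: { [D' → D .] }  — accept
  I3: { [D → S . * +] }  — shift
  I4: { [A → . + T T], [A → .], [S → f . A] }  — shift, reduce
  I5: { [A → + . T T], [S → . f A], [T → . S A S], [T → . T *], [T → . f ( *], [T → .] }  — shift, reduce
  I6: { [S → f A .] }  — reduce
  I7: { [A → . + T T], [A → .], [T → S . A S] }  — shift, reduce
  I8: { [A → + T . T], [S → . f A], [T → . S A S], [T → . T *], [T → . f ( *], [T → .], [T → T . *] }  — shift, reduce
  I9: { [A → . + T T], [A → .], [S → f . A], [T → f . ( *] }  — shift, reduce
  I10: { [T → f ( . *] }  — shift
  I11: { [T → f ( * .] }  — reduce
  I12: { [T → T * .] }  — reduce
  I13: { [A → + T T .], [T → T . *] }  — shift, reduce
  I14: { [S → . f A], [T → S A . S] }  — shift
  I15: { [T → S A S .] }  — reduce
  I16: { [D → S * . +] }  — shift
  I17: { [D → S * + .] }  — reduce
  I18: { [D → + A . +] }  — shift
  I19: { [D → + A + .] }  — reduce

No state contains more than one complete item.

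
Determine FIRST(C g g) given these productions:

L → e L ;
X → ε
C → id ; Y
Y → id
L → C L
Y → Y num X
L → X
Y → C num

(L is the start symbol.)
FIRST sets of the non-terminals involved (from the grammar, by fixed-point iteration):
  FIRST(C) = { 'id' }

To compute FIRST(C g g), process the symbols left to right:
Symbol C is a non-terminal. Add FIRST(C) \ {ε} = { 'id' }
C is not nullable (ε ∉ FIRST(C)), so stop here.
FIRST(C g g) = { 'id' }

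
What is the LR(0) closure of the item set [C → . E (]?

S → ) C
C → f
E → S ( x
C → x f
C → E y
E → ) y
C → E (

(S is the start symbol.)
To compute CLOSURE, for each item [A → α.Bβ] where B is a non-terminal, add [B → .γ] for all productions B → γ; repeat for the newly added items until nothing changes.

Start with: [C → . E (]
  [C → . E (] has the dot before E: add [E → . S ( x], [E → . ) y]
  [E → . S ( x] has the dot before S: add [S → . ) C]
No further items can be added.

CLOSURE = { [C → . E (], [E → . ) y], [E → . S ( x], [S → . ) C] }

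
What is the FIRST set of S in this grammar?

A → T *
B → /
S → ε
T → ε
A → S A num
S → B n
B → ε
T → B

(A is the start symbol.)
{ '/', 'n', ε }

To compute FIRST(S), examine every production with S on the left-hand side, reading each right-hand side left to right until a non-nullable symbol is reached.

FIRST sets of the other non-terminals involved (by the same procedure, iterated to a fixed point):
  FIRST(B) = { '/', ε }

From S → ε:
  - ε-production, so ε ∈ FIRST(S)
From S → B n:
  - B is a non-terminal: add FIRST(B) \ {ε} = { '/' }
    B is nullable, so continue to the next symbol
  - n is a terminal: add 'n' and stop

Collecting: FIRST(S) = { '/', 'n', ε }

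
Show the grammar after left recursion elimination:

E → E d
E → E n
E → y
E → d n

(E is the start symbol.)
E is directly left-recursive. The standard transformation for
  A → A α₁ | ... | A α_m | β₁ | ... | β_n
is
  A  → β₁ A' | ... | β_n A'
  A' → α₁ A' | ... | α_m A' | ε

E → y becomes E → y E'
E → d n becomes E → d n E'
E → E d becomes E' → d E'
E → E n becomes E' → n E'
Add E' → ε

Resulting grammar:
E → y E'
E → d n E'
E' → d E'
E' → n E'
E' → ε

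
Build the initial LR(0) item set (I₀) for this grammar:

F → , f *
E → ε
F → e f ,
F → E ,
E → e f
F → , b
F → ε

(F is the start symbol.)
{ [E → . e f], [E → .], [F → . , b], [F → . , f *], [F → . E ,], [F → . e f ,], [F → .], [F' → . F] }

First, augment the grammar with F' → F
I₀ = CLOSURE({ [F' → . F] }):
  [F' → . F] has the dot before F: add [F → . , f *], [F → . e f ,], [F → . E ,], [F → . , b], [F → .]
  [F → . E ,] has the dot before E: add [E → .], [E → . e f]
No further items can be added.

I₀ = { [E → . e f], [E → .], [F → . , b], [F → . , f *], [F → . E ,], [F → . e f ,], [F → .], [F' → . F] }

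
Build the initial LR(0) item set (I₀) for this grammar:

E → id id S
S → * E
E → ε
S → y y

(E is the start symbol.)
{ [E → . id id S], [E → .], [E' → . E] }

First, augment the grammar with E' → E
I₀ = CLOSURE({ [E' → . E] }):
  [E' → . E] has the dot before E: add [E → . id id S], [E → .]
No further items can be added.

I₀ = { [E → . id id S], [E → .], [E' → . E] }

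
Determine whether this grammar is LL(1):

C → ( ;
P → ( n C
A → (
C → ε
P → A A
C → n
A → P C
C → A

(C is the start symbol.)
Relevant sets:
  FIRST(A) = { '(' }
  FIRST(P) = { '(' }
  FOLLOW(C) = { $, '(', 'n' }

For C:
  PREDICT(C → '(' ';') = { '(' }
  PREDICT(C → ε) = { $, '(', 'n' }
  PREDICT(C → n) = { 'n' }
  PREDICT(C → A) = { '(' }
For P:
  PREDICT(P → '(' n C) = { '(' }
  PREDICT(P → A A) = { '(' }
For A:
  PREDICT(A → '(') = { '(' }
  PREDICT(A → P C) = { '(' }

Conflict found: Predict set conflict for C: { '(' }
The grammar is NOT LL(1).

Answer: No. Predict set conflict for C: { '(' }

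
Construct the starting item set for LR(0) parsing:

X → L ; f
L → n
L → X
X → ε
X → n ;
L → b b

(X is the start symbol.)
{ [L → . X], [L → . b b], [L → . n], [X → . L ; f], [X → . n ;], [X → .], [X' → . X] }

First, augment the grammar with X' → X
I₀ = CLOSURE({ [X' → . X] }):
  [X' → . X] has the dot before X: add [X → . L ; f], [X → .], [X → . n ;]
  [X → . L ; f] has the dot before L: add [L → . n], [L → . X], [L → . b b]
No further items can be added.

I₀ = { [L → . X], [L → . b b], [L → . n], [X → . L ; f], [X → . n ;], [X → .], [X' → . X] }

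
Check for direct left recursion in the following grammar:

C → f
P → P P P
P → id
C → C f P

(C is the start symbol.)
Yes, P, C are left-recursive

Direct left recursion occurs when N → N α for some non-terminal N (the right-hand side begins with the left-hand side itself).

C → f: starts with f
P → P P P: LEFT RECURSIVE (starts with P)
P → id: starts with id
C → C f P: LEFT RECURSIVE (starts with C)

The grammar has direct left recursion on: P, C.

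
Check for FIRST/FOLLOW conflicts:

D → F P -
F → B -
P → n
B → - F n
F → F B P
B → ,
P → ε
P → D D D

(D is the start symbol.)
Yes. P → n with FOLLOW(P) on { 'n' }; P → D D D with FOLLOW(P) on { ',', '-' }

Nullable non-terminals: P.
FIRST sets used below: FIRST(D) = { ',', '-' }

P: nullable alternative(s) P → ε; FOLLOW(P) = { ',', '-', 'n' }
  P → n: FIRST \ {ε} = { 'n' } — overlaps FOLLOW(P) on { 'n' }: CONFLICT
  P → ε: FIRST \ {ε} = { } — this is the only nullable alternative, skip
  P → D D D: FIRST \ {ε} = { ',', '-' } — overlaps FOLLOW(P) on { ',', '-' }: CONFLICT

B, D, F have no nullable alternative, so no FIRST/FOLLOW check is needed there.

So the grammar has 2 FIRST/FOLLOW conflicts (marked CONFLICT above).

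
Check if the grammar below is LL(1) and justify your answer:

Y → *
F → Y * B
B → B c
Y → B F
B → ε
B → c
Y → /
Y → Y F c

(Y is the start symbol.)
A grammar is LL(1) if for each non-terminal N with multiple productions, the predict sets of those productions are pairwise disjoint, where PREDICT(N → α) = (FIRST(α) \ {ε}) ∪ (FOLLOW(N) if α ⇒* ε).

Relevant sets:
  FIRST(B) = { 'c', ε }
  FIRST(F) = { '*', '/', 'c' }
  FIRST(Y) = { '*', '/', 'c' }
  FOLLOW(B) = { $, '*', '/', 'c' }

For Y:
  PREDICT(Y → '*') = { '*' }
  PREDICT(Y → B F) = { '*', '/', 'c' }
  PREDICT(Y → '/') = { '/' }
  PREDICT(Y → Y F c) = { '*', '/', 'c' }
For B:
  PREDICT(B → B c) = { 'c' }
  PREDICT(B → ε) = { $, '*', '/', 'c' }
  PREDICT(B → c) = { 'c' }
F has a single production, so nothing to check there.

Conflict found: Predict set conflict for Y: { '*' }
The grammar is NOT LL(1).

Answer: No. Predict set conflict for Y: { '*' }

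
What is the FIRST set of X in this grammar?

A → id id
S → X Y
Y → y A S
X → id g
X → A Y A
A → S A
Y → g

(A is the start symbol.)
{ 'id' }

FIRST sets of the other non-terminals involved (by the same procedure, iterated to a fixed point):
  FIRST(A) = { 'id' }

From X → id g:
  - id is a terminal: add 'id' and stop
From X → A Y A:
  - A is a non-terminal: add FIRST(A) \ {ε} = { 'id' }
    A is not nullable, so stop

Collecting: FIRST(X) = { 'id' }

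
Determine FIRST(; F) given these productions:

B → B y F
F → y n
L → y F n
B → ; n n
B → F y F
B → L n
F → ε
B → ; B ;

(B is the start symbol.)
To compute FIRST(; F), process the symbols left to right:
Symbol ; is a terminal. Add ';' and stop.
FIRST(; F) = { ';' }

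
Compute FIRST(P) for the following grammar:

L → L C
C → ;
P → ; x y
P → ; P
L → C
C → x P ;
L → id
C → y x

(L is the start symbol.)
{ ';' }

From P → ; x y:
  - ';' is a terminal: add ';' and stop
From P → ; P:
  - ';' is a terminal: add ';' and stop

Collecting: FIRST(P) = { ';' }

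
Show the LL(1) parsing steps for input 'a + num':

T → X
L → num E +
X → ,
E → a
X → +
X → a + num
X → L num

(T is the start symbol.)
LL(1) parsing maintains a stack (initially the start symbol over $) and the input. At each step: if the stack top is a terminal, match it against the current input token; if it is a non-terminal N, replace it with the RHS of M[N, lookahead] (the unique production whose predict set contains the lookahead).

Stack is shown with the top on the left.

Stack      Input      Action
----------------------------
T $        a + num $  output T → X
X $        a + num $  output X → a + num
a + num $  a + num $  match 'a'
+ num $    + num $    match '+'
num $      num $      match 'num'
$          $          accept

The string is accepted.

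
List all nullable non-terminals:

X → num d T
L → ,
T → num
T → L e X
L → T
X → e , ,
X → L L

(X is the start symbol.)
There are no ε-productions, so no non-terminal can derive ε.
No non-terminals are nullable.

Answer: None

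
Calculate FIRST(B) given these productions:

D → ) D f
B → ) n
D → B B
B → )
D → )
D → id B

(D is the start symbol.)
To compute FIRST(B), examine every production with B on the left-hand side, reading each right-hand side left to right until a non-nullable symbol is reached.

From B → ) n:
  - ')' is a terminal: add ')' and stop
From B → ):
  - ')' is a terminal: add ')' and stop

Collecting: FIRST(B) = { ')' }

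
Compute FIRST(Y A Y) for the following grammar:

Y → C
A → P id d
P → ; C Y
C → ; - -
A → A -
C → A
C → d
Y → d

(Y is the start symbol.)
FIRST sets of the non-terminals involved (from the grammar, by fixed-point iteration):
  FIRST(Y) = { ';', 'd' }

To compute FIRST(Y A Y), process the symbols left to right:
Symbol Y is a non-terminal. Add FIRST(Y) \ {ε} = { ';', 'd' }
Y is not nullable (ε ∉ FIRST(Y)), so stop here.
FIRST(Y A Y) = { ';', 'd' }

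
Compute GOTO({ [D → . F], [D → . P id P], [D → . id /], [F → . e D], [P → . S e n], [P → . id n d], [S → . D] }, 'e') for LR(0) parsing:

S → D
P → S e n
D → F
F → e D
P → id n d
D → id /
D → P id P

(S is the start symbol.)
GOTO(I, 'e') = CLOSURE({ [A → αX.β] : [A → α.Xβ] ∈ I, X = 'e' })

Items with dot before 'e', with the dot advanced:
  [F → . e D] → [F → e . D]
Closure of the advanced items:
  [F → e . D] has the dot before D: add [D → . F], [D → . id /], [D → . P id P]
  [D → . F] has the dot before F: add [F → . e D]
  [D → . P id P] has the dot before P: add [P → . S e n], [P → . id n d]
  [P → . S e n] has the dot before S: add [S → . D]

GOTO = { [D → . F], [D → . P id P], [D → . id /], [F → . e D], [F → e . D], [P → . S e n], [P → . id n d], [S → . D] }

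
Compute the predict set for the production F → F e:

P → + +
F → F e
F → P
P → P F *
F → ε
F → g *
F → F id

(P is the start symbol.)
PREDICT(F → F e) = (FIRST(RHS) \ {ε}) ∪ (FOLLOW(F) if ε ∈ FIRST(RHS), i.e. RHS ⇒* ε)
FIRST(F) = { '+', 'e', 'g', 'id', ε }
FIRST(F e) = { '+', 'e', 'g', 'id' }
ε ∉ FIRST(F e), so FOLLOW(F) is not added.
PREDICT(F → F e) = { '+', 'e', 'g', 'id' }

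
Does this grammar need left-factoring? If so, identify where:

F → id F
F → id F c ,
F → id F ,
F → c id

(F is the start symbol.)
Yes, F has productions with common prefix 'id F'

Left-factoring is needed when two productions for the same non-terminal
share a common prefix on the right-hand side.

Productions for F:
  F → id F
  F → id F c ,
  F → id F ,
  F → c id

Found common prefix 'id F' in productions for F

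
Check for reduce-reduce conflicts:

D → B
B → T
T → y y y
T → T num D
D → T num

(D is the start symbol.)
No reduce-reduce conflicts

A reduce-reduce conflict occurs when an LR(0) state has two complete items [A → α .] and [B → β .] — both call for a reduction, and with no lookahead the parser cannot choose between them.

Augment with D' → D and build the canonical LR(0) collection (I0 = CLOSURE({[D' → . D]}), then GOTO on every symbol after a dot until no new states appear). It has 9 states:
  I0: { [B → . T], [D → . B], [D → . T num], [D' → . D], [T → . T num D], [T → . y y y] }  — shift
  I1: { [D → B .] }  — reduce
  I2: { [D' → D .] }  — accept
  I3: { [B → T .], [D → T . num], [T → T . num D] }  — shift, reduce
  I4: { [T → y . y y] }  — shift
  I5: { [T → y y . y] }  — shift
  I6: { [T → y y y .] }  — reduce
  I7: { [B → . T], [D → . B], [D → . T num], [D → T num .], [T → . T num D], [T → . y y y], [T → T num . D] }  — shift, reduce
  I8: { [T → T num D .] }  — reduce

No state contains more than one complete item.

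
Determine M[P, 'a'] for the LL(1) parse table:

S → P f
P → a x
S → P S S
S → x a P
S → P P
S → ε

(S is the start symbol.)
P → a x

To find M[P, 'a'], we find productions for P where 'a' is in the predict set (PREDICT(N → α) = (FIRST(α) \ {ε}) ∪ (FOLLOW(N) if α ⇒* ε)).

P → a x: PREDICT = { 'a' }
  'a' is in predict set, so this production goes in M[P, 'a']

M[P, 'a'] = P → a x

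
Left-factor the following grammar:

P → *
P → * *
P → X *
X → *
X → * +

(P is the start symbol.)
P → * P'
P' → ε
P' → *
P → X *
X → * X'
X' → ε
X' → +

Left-factoring transforms A → αβ₁ | αβ₂ into A → αA' and A' → β₁ | β₂
(α is the longest common prefix among the alternatives). Repeat until
no nonterminal has two alternatives with a common prefix.

Round 1: P has alternatives sharing prefix '*'. Introduce P': P → * P'
  Add: P' → ε
  Add: P' → *

Round 2: X has alternatives sharing prefix '*'. Introduce X': X → * X'
  Add: X' → ε
  Add: X' → +

No remaining common prefixes — done.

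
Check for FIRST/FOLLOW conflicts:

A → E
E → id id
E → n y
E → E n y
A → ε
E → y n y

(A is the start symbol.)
No FIRST/FOLLOW conflicts.

Nullable non-terminals: A.
FIRST sets used below: FIRST(E) = { 'id', 'n', 'y' }

A: nullable alternative(s) A → ε; FOLLOW(A) = { $ }
  A → E: FIRST \ {ε} = { 'id', 'n', 'y' } — disjoint from FOLLOW(A)
  A → ε: FIRST \ {ε} = { } — this is the only nullable alternative, skip

E has no nullable alternative, so no FIRST/FOLLOW check is needed there.

No FIRST/FOLLOW conflicts found.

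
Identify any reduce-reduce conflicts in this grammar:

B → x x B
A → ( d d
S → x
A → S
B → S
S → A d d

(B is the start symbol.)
Yes — I4: [A → S .] vs [B → S .]

A reduce-reduce conflict occurs when an LR(0) state has two complete items [A → α .] and [B → β .] — both call for a reduction, and with no lookahead the parser cannot choose between them.

Augment with B' → B and build the canonical LR(0) collection (I0 = CLOSURE({[B' → . B]}), then GOTO on every symbol after a dot until no new states appear). It has 12 states:
  I0: { [A → . ( d d], [A → . S], [B → . S], [B → . x x B], [B' → . B], [S → . A d d], [S → . x] }  — shift
  I1: { [A → ( . d d] }  — shift
  I2: { [S → A . d d] }  — shift
  I3: { [B' → B .] }  — accept
  I4: { [A → S .], [B → S .] }  — 2 reduces
  I5: { [B → x . x B], [S → x .] }  — shift, reduce
  I6: { [A → . ( d d], [A → . S], [B → . S], [B → . x x B], [B → x x . B], [S → . A d d], [S → . x] }  — shift
  I7: { [B → x x B .] }  — reduce
  I8: { [S → A d . d] }  — shift
  I9: { [S → A d d .] }  — reduce
  I10: { [A → ( d . d] }  — shift
  I11: { [A → ( d d .] }  — reduce

I4 contains complete items [A → S .], [B → S .] — reduce-reduce conflict.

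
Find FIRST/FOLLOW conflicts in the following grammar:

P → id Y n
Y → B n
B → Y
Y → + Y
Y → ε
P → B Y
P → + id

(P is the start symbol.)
A FIRST/FOLLOW conflict occurs when a non-terminal N has a nullable alternative N → β (β ⇒* ε) and another alternative N → α with FIRST(α) ∩ FOLLOW(N) ≠ ∅: on such a lookahead the parser cannot decide between expanding α and letting N vanish via β.

Nullable non-terminals: B, P, Y.
FIRST sets used below: FIRST(B) = { '+', 'n', ε }, FIRST(Y) = { '+', 'n', ε }
B has a nullable alternative but only one production, so nothing to check.

P: nullable alternative(s) P → B Y; FOLLOW(P) = { $ }
  P → id Y n: FIRST \ {ε} = { 'id' } — disjoint from FOLLOW(P)
  P → B Y: FIRST \ {ε} = { '+', 'n' } — this is the only nullable alternative, skip
  P → + id: FIRST \ {ε} = { '+' } — disjoint from FOLLOW(P)

Y: nullable alternative(s) Y → ε; FOLLOW(Y) = { $, '+', 'n' }
  Y → B n: FIRST \ {ε} = { '+', 'n' } — overlaps FOLLOW(Y) on { '+', 'n' }: CONFLICT
  Y → + Y: FIRST \ {ε} = { '+' } — overlaps FOLLOW(Y) on { '+' }: CONFLICT
  Y → ε: FIRST \ {ε} = { } — this is the only nullable alternative, skip

So the grammar has 2 FIRST/FOLLOW conflicts (marked CONFLICT above).

Answer: Yes. Y → B n with FOLLOW(Y) on { '+', 'n' }; Y → '+' Y with FOLLOW(Y) on { '+' }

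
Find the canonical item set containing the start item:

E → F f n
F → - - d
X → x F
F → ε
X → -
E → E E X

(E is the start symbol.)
First, augment the grammar with E' → E
I₀ = CLOSURE({ [E' → . E] }):
  [E' → . E] has the dot before E: add [E → . F f n], [E → . E E X]
  [E → . F f n] has the dot before F: add [F → . - - d], [F → .]
No further items can be added.

I₀ = { [E → . E E X], [E → . F f n], [E' → . E], [F → . - - d], [F → .] }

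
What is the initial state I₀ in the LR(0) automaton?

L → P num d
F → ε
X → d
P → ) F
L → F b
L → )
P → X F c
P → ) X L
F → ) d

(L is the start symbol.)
{ [F → . ) d], [F → .], [L → . )], [L → . F b], [L → . P num d], [L' → . L], [P → . ) F], [P → . ) X L], [P → . X F c], [X → . d] }

First, augment the grammar with L' → L
I₀ = CLOSURE({ [L' → . L] }):
  [L' → . L] has the dot before L: add [L → . P num d], [L → . F b], [L → . )]
  [L → . P num d] has the dot before P: add [P → . ) F], [P → . X F c], [P → . ) X L]
  [L → . F b] has the dot before F: add [F → .], [F → . ) d]
  [P → . X F c] has the dot before X: add [X → . d]
No further items can be added.

I₀ = { [F → . ) d], [F → .], [L → . )], [L → . F b], [L → . P num d], [L' → . L], [P → . ) F], [P → . ) X L], [P → . X F c], [X → . d] }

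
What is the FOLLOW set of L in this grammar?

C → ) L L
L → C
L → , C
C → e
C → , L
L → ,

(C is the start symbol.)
{ $, ')', ',', 'e' }

In C → ) L L: L is followed by L, add FIRST(L) \ {ε} = { ')', ',', 'e' }
In C → ) L L: L is at the end, add FOLLOW(C)
In C → , L: L is at the end, add FOLLOW(C)

The FOLLOW sets referred to above (computed the same way, to a fixed point):
  FOLLOW(C) = { $, ')', ',', 'e' }

Taking the union: FOLLOW(L) = { $, ')', ',', 'e' }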